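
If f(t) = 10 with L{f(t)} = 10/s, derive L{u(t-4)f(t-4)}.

Time shift theorem: L{u(t-a)f(t-a)} = e^(-as)F(s). Here a=4, F(s) = 10/s, so L{u(t-4)f(t-4)} = e^(-4s)·10/s

Final answer: e^(-4s)·10/s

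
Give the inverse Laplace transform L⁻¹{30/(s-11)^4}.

L⁻¹{n!/(s-a)^(n+1)} = t^n·e^(at) with n=3, a=11. So L⁻¹{6/(s-11)^4} = t^3·e^(11t), and L⁻¹{30/(s-11)^4} = (30/6)·t^3·e^(11t) = 5·t^3·e^(11t)

Final answer: 5·t^3·e^(11t)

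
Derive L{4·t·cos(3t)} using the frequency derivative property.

L{cos(3t)} = s/(s² + 9). Derivative: d/ds[s/(s² + 9)] = [(s² + 9) - s·2s]/(s² + 9)² = (9 - s²)/(s² + 9)². So L{t·cos(3t)} = -F'(s) = (s² - 9)/(s² + 9)². Then L{4·t·cos(3t)} = 4·(s² - 9)/(s² + 9)²

Final answer: 4·(s² - 9)/(s² + 9)²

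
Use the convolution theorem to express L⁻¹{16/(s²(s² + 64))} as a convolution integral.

16/(s²(s² + 64)) = (1/s²)·(16/(s² + 64)) = L{t}·L{2·sin(8t)}. So f(t) = t*(2·sin(8t)) = ∫₀ᵗ 2τ·sin(8(t-τ)) dτ

Final answer: ∫₀ᵗ 2τ·sin(8(t-τ)) dτ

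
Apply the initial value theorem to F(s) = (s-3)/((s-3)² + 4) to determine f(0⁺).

f(0⁺) = lim_{s→∞} sF(s) = lim_{s→∞} s(s-3)/((s-3)² + 4) = 1

Final answer: 1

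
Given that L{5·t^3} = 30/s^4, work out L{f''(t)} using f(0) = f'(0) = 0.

L{f''(t)} = s²F(s) - sf(0) - f'(0) = s²·30/s^4 - 0 - 0 = 30/s^2

Final answer: 30/s^2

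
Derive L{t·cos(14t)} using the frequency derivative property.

L{cos(14t)} = s/(s² + 196). Derivative: d/ds[s/(s² + 196)] = [(s² + 196) - s·2s]/(s² + 196)² = (196 - s²)/(s² + 196)². So L{t·cos(14t)} = -F'(s) = (s² - 196)/(s² + 196)²

Final answer: (s² - 196)/(s² + 196)²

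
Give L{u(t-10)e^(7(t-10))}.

u(t-a)f(t-a) with f(t)=e^(7t). L{e^(7t)} = 1/(s-7). By time shift: e^(-10s)/(s-7)

Final answer: e^(-10s)/(s-7)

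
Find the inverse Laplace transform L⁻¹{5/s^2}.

L⁻¹{n!/s^(n+1)} = t^n with n=1. So L⁻¹{1/s^2} = t, and L⁻¹{5/s^2} = (5/1)·t = 5·t

Final answer: 5·t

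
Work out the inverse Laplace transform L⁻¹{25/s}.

L⁻¹{c/s} = c, so L⁻¹{25/s} = 25

Final answer: 25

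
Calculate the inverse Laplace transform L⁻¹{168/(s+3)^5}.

L⁻¹{n!/(s-a)^(n+1)} = t^n·e^(at) with n=4, a=-3. So L⁻¹{24/(s+3)^5} = t^4·e^(-3t), and L⁻¹{168/(s+3)^5} = (168/24)·t^4·e^(-3t) = 7·t^4·e^(-3t)

Final answer: 7·t^4·e^(-3t)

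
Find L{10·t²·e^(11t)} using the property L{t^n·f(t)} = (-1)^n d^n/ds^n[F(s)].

L{e^(11t)} = 1/(s-11). d/ds[1/(s-11)] = -1/(s-11)². d²/ds²[1/(s-11)] = 2/(s-11)³. So L{t²·e^(11t)} = (-1)² · 2/(s-11)³ = 2/(s-11)³. Then L{10·t²·e^(11t)} = 10·2/(s-11)³ = 20/(s-11)³

Final answer: 20/(s-11)³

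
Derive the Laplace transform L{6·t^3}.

L{t^n} = n!/s^(n+1), so L{t^3} = 6/s^4. Then L{6·t^3} = 6·6/s^4 = 36/s^4

Final answer: 36/s^4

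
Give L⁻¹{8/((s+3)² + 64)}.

Form: b/((s-a)² + b²) → e^(at)sin(bt). With a=-3, b=8

Final answer: e^(-3t)·sin(8t)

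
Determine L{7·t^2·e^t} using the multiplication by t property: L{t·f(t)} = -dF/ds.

Using L{t^n·e^(at)} = n!/(s-a)^(n+1), L{t^2·e^t} = 2/(s-1)^3, so L{7·t^2·e^t} = 7·2/(s-1)^3 = 14/(s-1)^3

Final answer: 14/(s-1)^3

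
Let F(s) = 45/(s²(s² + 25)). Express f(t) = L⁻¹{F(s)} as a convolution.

45/(s²(s² + 25)) = (1/s²)·(45/(s² + 25)) = L{t}·L{9·sin(5t)}. So f(t) = t*(9·sin(5t)) = ∫₀ᵗ 9τ·sin(5(t-τ)) dτ

Final answer: ∫₀ᵗ 9τ·sin(5(t-τ)) dτ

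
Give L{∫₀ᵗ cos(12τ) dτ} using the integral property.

L{∫₀ᵗ f(τ)dτ} = F(s)/s with F(s) = s/(s² + 144), so the result is (s/(s² + 144))/s = 1/(s² + 144)

Final answer: 1/(s² + 144)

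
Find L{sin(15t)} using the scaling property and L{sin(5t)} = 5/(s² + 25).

Using L{f(at)} = (1/a)F(s/a) with a=3: L{sin(15t)} = (1/3) · 5/((s/3)² + 25) = (1/3) · 5·9/(s² + 225) = 15/(s² + 225)

Final answer: 15/(s² + 225)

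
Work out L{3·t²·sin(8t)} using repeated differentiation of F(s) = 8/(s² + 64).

F(s) = 8/(s² + 64). F'(s) = -16s/(s² + 64)². F''(s) = -16(64 - 3s²)/(s² + 64)³ = (48s² - 1024)/(s² + 64)³. So L{t²·sin(8t)} = (-1)² F''(s) = (48s² - 1024)/(s² + 64)³. Then L{3·t²·sin(8t)} = 3·(48s² - 1024)/(s² + 64)³ = (144s² - 3072)/(s² + 64)³

Final answer: (144s² - 3072)/(s² + 64)³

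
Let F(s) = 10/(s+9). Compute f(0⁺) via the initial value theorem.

f(0⁺) = lim_{s→∞} s·10/(s+9) = lim_{s→∞} 10s/(s+9) = 10

Final answer: 10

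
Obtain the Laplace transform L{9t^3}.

L{9t^3} = 9 · L{t^3} = 9 · 6/s^4 = 54/s^4

Final answer: 54/s^4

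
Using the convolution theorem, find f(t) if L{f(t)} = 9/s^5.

9/s^5 = (9/s)·(1/s^4) = L{9}·L{t^3/6}. By convolution, f(t) = 9*t^3/6 = ∫₀ᵗ 9·τ^3/6 dτ = 9·t^4/24

Final answer: 9·t^4/24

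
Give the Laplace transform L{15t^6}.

L{15t^6} = 15 · L{t^6} = 15 · 720/s^7 = 10800/s^7

Final answer: 10800/s^7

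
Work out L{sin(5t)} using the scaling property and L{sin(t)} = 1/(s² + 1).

Using L{f(at)} = (1/a)F(s/a) with a=5: L{sin(5t)} = (1/5) · 1/((s/5)² + 1) = (1/5) · 1·25/(s² + 25) = 5/(s² + 25)

Final answer: 5/(s² + 25)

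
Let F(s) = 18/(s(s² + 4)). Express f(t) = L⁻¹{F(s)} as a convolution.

18/(s(s² + 4)) = (1/s)·(18/(s² + 4)) = L{1}·L{9·sin(2t)}. So f(t) = 1*(9·sin(2t)) = ∫₀ᵗ 9·sin(2τ) dτ

Final answer: ∫₀ᵗ 9·sin(2τ) dτ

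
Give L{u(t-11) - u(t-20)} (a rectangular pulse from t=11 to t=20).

L{u(t-a)} = e^(-as)/s. L{u(t-11) - u(t-20)} = (e^(-11s) - e^(-20s))/s

Final answer: (e^(-11s) - e^(-20s))/s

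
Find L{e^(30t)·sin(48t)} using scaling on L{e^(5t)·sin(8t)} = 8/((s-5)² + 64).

Scaling with a=6: L{e^(30t)·sin(48t)} = (1/6) · 8/((s/6-5)² + 64). Simplifying: 48/((s-30)² + 2304)

Final answer: 48/((s-30)² + 2304)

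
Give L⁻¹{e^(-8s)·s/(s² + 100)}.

L⁻¹{s/(s² + 100)} = cos(10t). By the time shift theorem, L⁻¹{e^(-as)F(s)} = u(t-a)f(t-a) with a=8, so L⁻¹{e^(-8s)·s/(s² + 100)} = u(t-8)·cos(10(t-8))

Final answer: u(t-8)·cos(10(t-8))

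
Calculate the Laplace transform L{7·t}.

L{t^n} = n!/s^(n+1), so L{t} = 1/s^2. Then L{7·t} = 7·1/s^2 = 7/s^2

Final answer: 7/s^2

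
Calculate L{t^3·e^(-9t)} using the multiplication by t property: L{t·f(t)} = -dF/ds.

Using L{t^n·e^(at)} = n!/(s-a)^(n+1), L{t^3·e^(-9t)} = 6/(s+9)^4

Final answer: 6/(s+9)^4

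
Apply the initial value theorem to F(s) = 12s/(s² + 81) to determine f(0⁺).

f(0⁺) = lim_{s→∞} s·12s/(s² + 81) = lim_{s→∞} 12s²/(s² + 81) = 12

Final answer: 12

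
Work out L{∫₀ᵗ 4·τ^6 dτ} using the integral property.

L{∫₀ᵗ f(τ)dτ} = F(s)/s with f(t) = 4t^6. F(s) = 2880/s^7, so L{∫₀ᵗ 4·τ^6 dτ} = (2880/s^7)/s = 2880/s^8. (Check: ∫₀ᵗ 4·τ^6 dτ = 4t^7/7.)

Final answer: 2880/s^8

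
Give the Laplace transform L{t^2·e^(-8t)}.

L{t^n·e^(at)} = n!/(s-a)^(n+1), so L{t^2·e^(-8t)} = 2/(s+8)^3

Final answer: 2/(s+8)^3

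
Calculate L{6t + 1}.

L{6t + 1} = 6·L{t} + L{1} = 6/s² + 1/s

Final answer: 6/s² + 1/s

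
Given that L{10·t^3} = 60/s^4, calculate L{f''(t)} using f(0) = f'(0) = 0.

L{f''(t)} = s²F(s) - sf(0) - f'(0) = s²·60/s^4 - 0 - 0 = 60/s^2

Final answer: 60/s^2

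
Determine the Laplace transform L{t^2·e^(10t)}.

L{t^n·e^(at)} = n!/(s-a)^(n+1), so L{t^2·e^(10t)} = 2/(s-10)^3

Final answer: 2/(s-10)^3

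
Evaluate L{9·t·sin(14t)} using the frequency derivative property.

L{sin(14t)} = 14/(s² + 196). By L{t·f(t)} = -F'(s): -d/ds[14/(s² + 196)] = -(14)·(-2s)/(s² + 196)² = 28s/(s² + 196)². Then L{9·t·sin(14t)} = 9·28s/(s² + 196)² = 252s/(s² + 196)²

Final answer: 252s/(s² + 196)²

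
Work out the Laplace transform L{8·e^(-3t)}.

L{e^(at)} = 1/(s-a), so L{e^(-3t)} = 1/(s+3). Then L{8·e^(-3t)} = 8/(s+3)

Final answer: 8/(s+3)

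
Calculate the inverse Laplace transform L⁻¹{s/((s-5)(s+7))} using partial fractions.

Using partial fractions, f(t) = (5e^(5t) + 7e^(-7t))/12

Final answer: (5e^(5t) + 7e^(-7t))/12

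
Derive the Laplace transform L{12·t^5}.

L{t^n} = n!/s^(n+1), so L{t^5} = 120/s^6. Then L{12·t^5} = 12·120/s^6 = 1440/s^6

Final answer: 1440/s^6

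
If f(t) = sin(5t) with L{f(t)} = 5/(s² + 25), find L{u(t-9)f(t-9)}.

Time shift theorem: L{u(t-a)f(t-a)} = e^(-as)F(s). Here a=9, F(s) = 5/(s² + 25), so L{u(t-9)f(t-9)} = e^(-9s)·5/(s² + 25)

Final answer: e^(-9s)·5/(s² + 25)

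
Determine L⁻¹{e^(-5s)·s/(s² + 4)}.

L⁻¹{s/(s² + 4)} = cos(2t). By the time shift theorem, L⁻¹{e^(-as)F(s)} = u(t-a)f(t-a) with a=5, so L⁻¹{e^(-5s)·s/(s² + 4)} = u(t-5)·cos(2(t-5))

Final answer: u(t-5)·cos(2(t-5))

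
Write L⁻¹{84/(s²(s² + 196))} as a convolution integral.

84/(s²(s² + 196)) = (1/s²)·(84/(s² + 196)) = L{t}·L{6·sin(14t)}. So f(t) = t*(6·sin(14t)) = ∫₀ᵗ 6τ·sin(14(t-τ)) dτ

Final answer: ∫₀ᵗ 6τ·sin(14(t-τ)) dτ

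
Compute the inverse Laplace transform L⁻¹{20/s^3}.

L⁻¹{n!/s^(n+1)} = t^n with n=2. So L⁻¹{2/s^3} = t^2, and L⁻¹{20/s^3} = (20/2)·t^2 = 10·t^2

Final answer: 10·t^2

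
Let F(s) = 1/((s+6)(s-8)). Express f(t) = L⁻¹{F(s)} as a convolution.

1/((s+6)(s-8)) = (1/(s+6))·(1/(s-8)) = L{e^(-6t)}·L{e^(8t)}. So f(t) = e^(-6t)*e^(8t) = ∫₀ᵗ e^(-6τ)·e^(8(t-τ)) dτ

Final answer: ∫₀ᵗ e^(-6τ)·e^(8(t-τ)) dτ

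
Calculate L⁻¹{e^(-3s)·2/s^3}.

L⁻¹{2/s^3} = t^2. By the time shift theorem, L⁻¹{e^(-as)F(s)} = u(t-a)f(t-a) with a=3, so L⁻¹{e^(-3s)·2/s^3} = u(t-3)·(t-3)^2

Final answer: u(t-3)·(t-3)^2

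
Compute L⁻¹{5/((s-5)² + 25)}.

Form: b/((s-a)² + b²) → e^(at)sin(bt). With a=5, b=5

Final answer: e^(5t)·sin(5t)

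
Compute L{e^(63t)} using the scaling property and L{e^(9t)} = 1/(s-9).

Using L{f(at)} = (1/a)F(s/a) with a=7 and f(t) = e^(9t): L{e^(63t)} = (1/7) · 1/((s/7)-9) = (1/7) · 7/(s-63) = 1/(s-63)

Final answer: 1/(s-63)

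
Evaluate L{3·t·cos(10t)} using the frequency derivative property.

L{cos(10t)} = s/(s² + 100). Derivative: d/ds[s/(s² + 100)] = [(s² + 100) - s·2s]/(s² + 100)² = (100 - s²)/(s² + 100)². So L{t·cos(10t)} = -F'(s) = (s² - 100)/(s² + 100)². Then L{3·t·cos(10t)} = 3·(s² - 100)/(s² + 100)²

Final answer: 3·(s² - 100)/(s² + 100)²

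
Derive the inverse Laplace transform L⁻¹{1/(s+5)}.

L⁻¹{1/(s-a)} = e^(at), so L⁻¹{1/(s+5)} = e^(-5t)

Final answer: e^(-5t)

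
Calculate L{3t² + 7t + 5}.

L{3t² + 7t + 5} = 3·2/s³ + 7/s² + 5/s = 6/s³ + 7/s² + 5/s

Final answer: 6/s³ + 7/s² + 5/s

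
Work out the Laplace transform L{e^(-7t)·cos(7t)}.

L{e^(at)·cos(ωt)} = (s-a)/((s-a)² + ω²), so L{e^(-7t)·cos(7t)} = (s+7)/((s+7)² + 49)

Final answer: (s+7)/((s+7)² + 49)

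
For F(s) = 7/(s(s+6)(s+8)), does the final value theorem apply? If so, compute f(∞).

Poles of sF(s) = 7/((s+6)(s+8)) are at s = -6 and s = -8, both in the left half-plane. Theorem applies. f(∞) = lim_{s→0} sF(s) = 7/(6·8) = 7/48

Final answer: 7/48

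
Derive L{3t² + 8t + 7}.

L{3t² + 8t + 7} = 3·2/s³ + 8/s² + 7/s = 6/s³ + 8/s² + 7/s

Final answer: 6/s³ + 8/s² + 7/s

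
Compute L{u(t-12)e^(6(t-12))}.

u(t-a)f(t-a) with f(t)=e^(6t). L{e^(6t)} = 1/(s-6). By time shift: e^(-12s)/(s-6)

Final answer: e^(-12s)/(s-6)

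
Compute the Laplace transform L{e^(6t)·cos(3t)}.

L{e^(at)·cos(ωt)} = (s-a)/((s-a)² + ω²), so L{e^(6t)·cos(3t)} = (s-6)/((s-6)² + 9)

Final answer: (s-6)/((s-6)² + 9)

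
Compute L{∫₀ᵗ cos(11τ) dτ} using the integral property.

L{∫₀ᵗ f(τ)dτ} = F(s)/s with F(s) = s/(s² + 121), so the result is (s/(s² + 121))/s = 1/(s² + 121)

Final answer: 1/(s² + 121)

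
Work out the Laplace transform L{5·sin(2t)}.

L{sin(ωt)} = ω/(s² + ω²), so L{sin(2t)} = 2/(s² + 4). Then L{5·sin(2t)} = 5·2/(s² + 4) = 10/(s² + 4)

Final answer: 10/(s² + 4)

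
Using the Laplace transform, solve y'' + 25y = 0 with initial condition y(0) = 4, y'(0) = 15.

L{y''} + 25L{y} = 0. s²Y - 4s - 15 + 25Y = 0. Y(s² + 25) = 4s + 15. Y = (4s + 15)/(s² + 25). Inverting: y(t) = 4cos(5t) + 3sin(5t)

Final answer: y(t) = 4cos(5t) + 3sin(5t)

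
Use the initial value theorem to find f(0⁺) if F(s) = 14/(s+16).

f(0⁺) = lim_{s→∞} s·14/(s+16) = lim_{s→∞} 14s/(s+16) = 14

Final answer: 14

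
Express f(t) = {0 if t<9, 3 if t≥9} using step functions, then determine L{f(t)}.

f(t) = 3·u(t-9). L{u(t-9)} = e^(-9s)/s, so L{f(t)} = 3·e^(-9s)/s

Final answer: 3·e^(-9s)/s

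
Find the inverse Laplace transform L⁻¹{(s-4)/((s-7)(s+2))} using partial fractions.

Using partial fractions, f(t) = (3e^(7t) + 6e^(-2t))/9

Final answer: (3e^(7t) + 6e^(-2t))/9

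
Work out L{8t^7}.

L{t^n} = n!/s^(n+1). So L{8t^7} = 8·7!/s^8 = 40320/s^8

Final answer: 40320/s^8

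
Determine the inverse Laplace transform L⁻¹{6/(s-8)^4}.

L⁻¹{n!/(s-a)^(n+1)} = t^n·e^(at), so L⁻¹{6/(s-8)^4} = t^3·e^(8t)

Final answer: t^3·e^(8t)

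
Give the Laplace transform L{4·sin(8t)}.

L{sin(ωt)} = ω/(s² + ω²), so L{sin(8t)} = 8/(s² + 64). Then L{4·sin(8t)} = 4·8/(s² + 64) = 32/(s² + 64)

Final answer: 32/(s² + 64)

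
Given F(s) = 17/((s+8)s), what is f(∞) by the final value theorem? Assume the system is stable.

f(∞) = lim_{s→0} sF(s) = lim_{s→0} 17/(s+8) = 17/8

Final answer: 17/8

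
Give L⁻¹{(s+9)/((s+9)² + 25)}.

Using frequency shift: L⁻¹{(s-a)/((s-a)² + b²)} = e^(at)cos(bt). Here a=-9, b=5

Final answer: e^(-9t)·cos(5t)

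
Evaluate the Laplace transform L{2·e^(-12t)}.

L{e^(at)} = 1/(s-a), so L{e^(-12t)} = 1/(s+12). Then L{2·e^(-12t)} = 2/(s+12)

Final answer: 2/(s+12)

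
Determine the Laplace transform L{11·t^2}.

L{t^n} = n!/s^(n+1), so L{t^2} = 2/s^3. Then L{11·t^2} = 11·2/s^3 = 22/s^3

Final answer: 22/s^3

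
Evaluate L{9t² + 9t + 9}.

L{9t² + 9t + 9} = 9·2/s³ + 9/s² + 9/s = 18/s³ + 9/s² + 9/s

Final answer: 18/s³ + 9/s² + 9/s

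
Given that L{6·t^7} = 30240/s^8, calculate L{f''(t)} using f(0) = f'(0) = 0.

L{f''(t)} = s²F(s) - sf(0) - f'(0) = s²·30240/s^8 - 0 - 0 = 30240/s^6

Final answer: 30240/s^6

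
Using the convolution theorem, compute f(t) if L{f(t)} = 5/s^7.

5/s^7 = (5/s)·(1/s^6) = L{5}·L{t^5/120}. By convolution, f(t) = 5*t^5/120 = ∫₀ᵗ 5·τ^5/120 dτ = 5·t^6/720

Final answer: 5·t^6/720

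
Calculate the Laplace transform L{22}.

L{22} = 22 · L{1} = 22/s

Final answer: 22/s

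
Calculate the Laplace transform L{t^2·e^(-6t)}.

L{t^n·e^(at)} = n!/(s-a)^(n+1), so L{t^2·e^(-6t)} = 2/(s+6)^3

Final answer: 2/(s+6)^3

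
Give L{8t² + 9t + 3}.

L{8t² + 9t + 3} = 8·2/s³ + 9/s² + 3/s = 16/s³ + 9/s² + 3/s

Final answer: 16/s³ + 9/s² + 3/s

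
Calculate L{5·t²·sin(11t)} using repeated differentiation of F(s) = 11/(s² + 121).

F(s) = 11/(s² + 121). F'(s) = -22s/(s² + 121)². F''(s) = -22(121 - 3s²)/(s² + 121)³ = (66s² - 2662)/(s² + 121)³. So L{t²·sin(11t)} = (-1)² F''(s) = (66s² - 2662)/(s² + 121)³. Then L{5·t²·sin(11t)} = 5·(66s² - 2662)/(s² + 121)³ = (330s² - 13310)/(s² + 121)³

Final answer: (330s² - 13310)/(s² + 121)³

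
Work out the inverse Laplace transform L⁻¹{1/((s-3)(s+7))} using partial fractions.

Decompose: A/(s-3) + B/(s+7). A = 1/10, B = -1/10. f(t) = (e^(3t) - e^(-7t))/10

Final answer: (e^(3t) - e^(-7t))/10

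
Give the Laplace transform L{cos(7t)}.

L{cos(ωt)} = s/(s² + ω²), so L{cos(7t)} = s/(s² + 49)

Final answer: s/(s² + 49)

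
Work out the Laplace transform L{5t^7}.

L{5t^7} = 5 · L{t^7} = 5 · 5040/s^8 = 25200/s^8

Final answer: 25200/s^8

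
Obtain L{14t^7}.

L{t^n} = n!/s^(n+1). So L{14t^7} = 14·7!/s^8 = 70560/s^8

Final answer: 70560/s^8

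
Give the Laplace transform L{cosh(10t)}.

L{cosh(ωt)} = s/(s² - ω²), so L{cosh(10t)} = s/(s² - 100)

Final answer: s/(s² - 100)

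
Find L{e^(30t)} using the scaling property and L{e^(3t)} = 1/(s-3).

Using L{f(at)} = (1/a)F(s/a) with a=10 and f(t) = e^(3t): L{e^(30t)} = (1/10) · 1/((s/10)-3) = (1/10) · 10/(s-30) = 1/(s-30)

Final answer: 1/(s-30)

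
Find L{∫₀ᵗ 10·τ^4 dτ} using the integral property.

L{∫₀ᵗ f(τ)dτ} = F(s)/s with f(t) = 10t^4. F(s) = 240/s^5, so L{∫₀ᵗ 10·τ^4 dτ} = (240/s^5)/s = 240/s^6. (Check: ∫₀ᵗ 10·τ^4 dτ = 10t^5/5.)

Final answer: 240/s^6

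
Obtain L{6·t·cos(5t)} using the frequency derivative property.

L{cos(5t)} = s/(s² + 25). Derivative: d/ds[s/(s² + 25)] = [(s² + 25) - s·2s]/(s² + 25)² = (25 - s²)/(s² + 25)². So L{t·cos(5t)} = -F'(s) = (s² - 25)/(s² + 25)². Then L{6·t·cos(5t)} = 6·(s² - 25)/(s² + 25)²

Final answer: 6·(s² - 25)/(s² + 25)²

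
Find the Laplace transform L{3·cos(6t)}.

L{cos(ωt)} = s/(s² + ω²), so L{cos(6t)} = s/(s² + 36). Then L{3·cos(6t)} = 3·s/(s² + 36) = 3s/(s² + 36)

Final answer: 3s/(s² + 36)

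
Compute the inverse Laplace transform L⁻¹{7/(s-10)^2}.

L⁻¹{n!/(s-a)^(n+1)} = t^n·e^(at) with n=1, a=10. So L⁻¹{1/(s-10)^2} = t·e^(10t), and L⁻¹{7/(s-10)^2} = (7/1)·t·e^(10t) = 7·t·e^(10t)

Final answer: 7·t·e^(10t)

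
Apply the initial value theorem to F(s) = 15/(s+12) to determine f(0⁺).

f(0⁺) = lim_{s→∞} s·15/(s+12) = lim_{s→∞} 15s/(s+12) = 15

Final answer: 15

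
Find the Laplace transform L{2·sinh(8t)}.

L{sinh(ωt)} = ω/(s² - ω²), so L{sinh(8t)} = 8/(s² - 64). Then L{2·sinh(8t)} = 2·8/(s² - 64) = 16/(s² - 64)

Final answer: 16/(s² - 64)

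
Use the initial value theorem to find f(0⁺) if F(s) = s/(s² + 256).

f(0⁺) = lim_{s→∞} s·s/(s² + 256) = lim_{s→∞} s²/(s² + 256) = 1

Final answer: 1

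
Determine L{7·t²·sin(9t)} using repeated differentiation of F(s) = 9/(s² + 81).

F(s) = 9/(s² + 81). F'(s) = -18s/(s² + 81)². F''(s) = -18(81 - 3s²)/(s² + 81)³ = (54s² - 1458)/(s² + 81)³. So L{t²·sin(9t)} = (-1)² F''(s) = (54s² - 1458)/(s² + 81)³. Then L{7·t²·sin(9t)} = 7·(54s² - 1458)/(s² + 81)³ = (378s² - 10206)/(s² + 81)³

Final answer: (378s² - 10206)/(s² + 81)³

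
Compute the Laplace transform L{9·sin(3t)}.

L{sin(ωt)} = ω/(s² + ω²), so L{sin(3t)} = 3/(s² + 9). Then L{9·sin(3t)} = 9·3/(s² + 9) = 27/(s² + 9)

Final answer: 27/(s² + 9)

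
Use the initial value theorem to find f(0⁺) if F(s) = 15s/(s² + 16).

f(0⁺) = lim_{s→∞} s·15s/(s² + 16) = lim_{s→∞} 15s²/(s² + 16) = 15

Final answer: 15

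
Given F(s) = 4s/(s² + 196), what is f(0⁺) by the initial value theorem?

f(0⁺) = lim_{s→∞} s·4s/(s² + 196) = lim_{s→∞} 4s²/(s² + 196) = 4

Final answer: 4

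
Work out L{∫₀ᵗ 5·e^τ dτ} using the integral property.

L{∫₀ᵗ f(τ)dτ} = F(s)/s with F(s) = 5/(s-1), so L{∫₀ᵗ 5·e^τ dτ} = 5/(s(s-1))

Final answer: 5/(s(s-1))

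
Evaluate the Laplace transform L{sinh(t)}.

L{sinh(ωt)} = ω/(s² - ω²), so L{sinh(t)} = 1/(s² - 1)

Final answer: 1/(s² - 1)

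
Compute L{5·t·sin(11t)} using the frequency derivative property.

L{sin(11t)} = 11/(s² + 121). By L{t·f(t)} = -F'(s): -d/ds[11/(s² + 121)] = -(11)·(-2s)/(s² + 121)² = 22s/(s² + 121)². Then L{5·t·sin(11t)} = 5·22s/(s² + 121)² = 110s/(s² + 121)²

Final answer: 110s/(s² + 121)²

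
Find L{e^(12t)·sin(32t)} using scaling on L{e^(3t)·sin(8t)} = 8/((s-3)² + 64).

Scaling with a=4: L{e^(12t)·sin(32t)} = (1/4) · 8/((s/4-3)² + 64). Simplifying: 32/((s-12)² + 1024)

Final answer: 32/((s-12)² + 1024)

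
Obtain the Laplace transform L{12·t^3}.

L{t^n} = n!/s^(n+1), so L{t^3} = 6/s^4. Then L{12·t^3} = 12·6/s^4 = 72/s^4

Final answer: 72/s^4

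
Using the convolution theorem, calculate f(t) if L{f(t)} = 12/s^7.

12/s^7 = (12/s)·(1/s^6) = L{12}·L{t^5/120}. By convolution, f(t) = 12*t^5/120 = ∫₀ᵗ 12·τ^5/120 dτ = 12·t^6/720

Final answer: 12·t^6/720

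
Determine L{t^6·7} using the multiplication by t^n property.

L{7} = 7/s. d^1/ds^1[1/s] = -1/s². d^2/ds^2[1/s] = 2/s^3. d^3/ds^3[1/s] = -6/s^4. d^4/ds^4[1/s] = 24/s^5. d^5/ds^5[1/s] = -120/s^6. d^6/ds^6[1/s] = 720/s^7. So L{t^6} = (-1)^{6}·720/s^7 = 720/s^7. Then L{t^6·7} = 7·720/s^7 = 5040/s^7

Final answer: 5040/s^7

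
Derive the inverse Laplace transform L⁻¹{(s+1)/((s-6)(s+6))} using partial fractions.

Using partial fractions, f(t) = (7e^(6t) + 5e^(-6t))/12

Final answer: (7e^(6t) + 5e^(-6t))/12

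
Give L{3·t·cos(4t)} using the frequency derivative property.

L{cos(4t)} = s/(s² + 16). Derivative: d/ds[s/(s² + 16)] = [(s² + 16) - s·2s]/(s² + 16)² = (16 - s²)/(s² + 16)². So L{t·cos(4t)} = -F'(s) = (s² - 16)/(s² + 16)². Then L{3·t·cos(4t)} = 3·(s² - 16)/(s² + 16)²

Final answer: 3·(s² - 16)/(s² + 16)²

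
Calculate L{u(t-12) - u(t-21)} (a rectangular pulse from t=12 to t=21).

L{u(t-a)} = e^(-as)/s. L{u(t-12) - u(t-21)} = (e^(-12s) - e^(-21s))/s

Final answer: (e^(-12s) - e^(-21s))/s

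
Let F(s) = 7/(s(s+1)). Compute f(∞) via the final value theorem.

f(∞) = lim_{s→0} s·7/(s(s+1)) = lim_{s→0} 7/(s+1) = 7/1 = 7

Final answer: 7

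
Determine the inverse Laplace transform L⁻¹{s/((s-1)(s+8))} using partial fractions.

Using partial fractions, f(t) = (e^t + 8e^(-8t))/9

Final answer: (e^t + 8e^(-8t))/9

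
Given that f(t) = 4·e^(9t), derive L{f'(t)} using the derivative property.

f(0) = 4, F(s) = 4/(s-9). L{f'(t)} = s·F(s) - f(0) = 4s/(s-9) - 4 = (4s - 4(s-9))/(s-9) = 36/(s-9)

Final answer: 36/(s-9)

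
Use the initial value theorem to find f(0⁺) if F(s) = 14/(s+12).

f(0⁺) = lim_{s→∞} s·14/(s+12) = lim_{s→∞} 14s/(s+12) = 14

Final answer: 14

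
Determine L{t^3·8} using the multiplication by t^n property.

L{8} = 8/s. d^1/ds^1[1/s] = -1/s². d^2/ds^2[1/s] = 2/s^3. d^3/ds^3[1/s] = -6/s^4. So L{t^3} = (-1)^{3}·-6/s^4 = 6/s^4. Then L{t^3·8} = 8·6/s^4 = 48/s^4

Final answer: 48/s^4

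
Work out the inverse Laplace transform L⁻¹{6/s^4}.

L⁻¹{n!/s^(n+1)} = t^n with n=3. So L⁻¹{6/s^4} = t^3

Final answer: t^3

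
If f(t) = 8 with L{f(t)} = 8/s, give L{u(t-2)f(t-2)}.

Time shift theorem: L{u(t-a)f(t-a)} = e^(-as)F(s). Here a=2, F(s) = 8/s, so L{u(t-2)f(t-2)} = e^(-2s)·8/s

Final answer: e^(-2s)·8/s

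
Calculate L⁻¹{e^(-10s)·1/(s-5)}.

L⁻¹{1/(s-5)} = e^(5t). By the time shift theorem, L⁻¹{e^(-as)F(s)} = u(t-a)f(t-a) with a=10, so L⁻¹{e^(-10s)·1/(s-5)} = u(t-10)·e^(5(t-10))

Final answer: u(t-10)·e^(5(t-10))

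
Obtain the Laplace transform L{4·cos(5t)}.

L{cos(ωt)} = s/(s² + ω²), so L{cos(5t)} = s/(s² + 25). Then L{4·cos(5t)} = 4·s/(s² + 25) = 4s/(s² + 25)

Final answer: 4s/(s² + 25)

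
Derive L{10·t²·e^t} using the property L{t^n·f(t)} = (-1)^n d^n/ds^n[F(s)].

L{e^t} = 1/(s-1). d/ds[1/(s-1)] = -1/(s-1)². d²/ds²[1/(s-1)] = 2/(s-1)³. So L{t²·e^t} = (-1)² · 2/(s-1)³ = 2/(s-1)³. Then L{10·t²·e^t} = 10·2/(s-1)³ = 20/(s-1)³

Final answer: 20/(s-1)³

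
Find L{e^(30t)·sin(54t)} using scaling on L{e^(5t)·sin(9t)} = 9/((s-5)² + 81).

Scaling with a=6: L{e^(30t)·sin(54t)} = (1/6) · 9/((s/6-5)² + 81). Simplifying: 54/((s-30)² + 2916)

Final answer: 54/((s-30)² + 2916)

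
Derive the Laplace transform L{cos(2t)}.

L{cos(ωt)} = s/(s² + ω²), so L{cos(2t)} = s/(s² + 4)

Final answer: s/(s² + 4)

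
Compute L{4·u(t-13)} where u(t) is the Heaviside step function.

L{u(t-a)} = e^(-as)/s. Here a=13, so L{u(t-13)} = e^(-13s)/s, and L{4·u(t-13)} = 4·e^(-13s)/s

Final answer: 4·e^(-13s)/s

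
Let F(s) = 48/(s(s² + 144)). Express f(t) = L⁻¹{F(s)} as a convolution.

48/(s(s² + 144)) = (1/s)·(48/(s² + 144)) = L{1}·L{4·sin(12t)}. So f(t) = 1*(4·sin(12t)) = ∫₀ᵗ 4·sin(12τ) dτ

Final answer: ∫₀ᵗ 4·sin(12τ) dτ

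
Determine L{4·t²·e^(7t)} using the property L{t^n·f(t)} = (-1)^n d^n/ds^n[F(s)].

L{e^(7t)} = 1/(s-7). d/ds[1/(s-7)] = -1/(s-7)². d²/ds²[1/(s-7)] = 2/(s-7)³. So L{t²·e^(7t)} = (-1)² · 2/(s-7)³ = 2/(s-7)³. Then L{4·t²·e^(7t)} = 4·2/(s-7)³ = 8/(s-7)³

Final answer: 8/(s-7)³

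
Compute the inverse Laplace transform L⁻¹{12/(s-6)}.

L⁻¹{1/(s-a)} = e^(at), so L⁻¹{1/(s-6)} = e^(6t), and L⁻¹{12/(s-6)} = 12·e^(6t)

Final answer: 12·e^(6t)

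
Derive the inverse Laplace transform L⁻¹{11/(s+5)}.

L⁻¹{1/(s-a)} = e^(at), so L⁻¹{1/(s+5)} = e^(-5t), and L⁻¹{11/(s+5)} = 11·e^(-5t)

Final answer: 11·e^(-5t)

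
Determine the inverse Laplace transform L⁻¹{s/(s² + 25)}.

L⁻¹{s/(s² + 25)} = cos(5t)

Final answer: cos(5t)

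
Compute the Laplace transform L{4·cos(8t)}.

L{cos(ωt)} = s/(s² + ω²), so L{cos(8t)} = s/(s² + 64). Then L{4·cos(8t)} = 4·s/(s² + 64) = 4s/(s² + 64)

Final answer: 4s/(s² + 64)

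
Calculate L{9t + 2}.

L{9t + 2} = 9·L{t} + 2·L{1} = 9/s² + 2/s

Final answer: 9/s² + 2/s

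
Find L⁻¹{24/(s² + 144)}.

This is the form c·a/(s² + a²) with a = 12, c = 2. L⁻¹ = 2·sin(12t)

Final answer: 2·sin(12t)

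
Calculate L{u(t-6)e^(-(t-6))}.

u(t-a)f(t-a) with f(t)=e^(-t). L{e^(-t)} = 1/(s+1). By time shift: e^(-6s)/(s+1)

Final answer: e^(-6s)/(s+1)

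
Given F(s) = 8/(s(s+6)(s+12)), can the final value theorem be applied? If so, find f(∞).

Poles of sF(s) = 8/((s+6)(s+12)) are at s = -6 and s = -12, both in the left half-plane. Theorem applies. f(∞) = lim_{s→0} sF(s) = 8/(6·12) = 1/9

Final answer: 1/9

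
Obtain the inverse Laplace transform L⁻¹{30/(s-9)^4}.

L⁻¹{n!/(s-a)^(n+1)} = t^n·e^(at) with n=3, a=9. So L⁻¹{6/(s-9)^4} = t^3·e^(9t), and L⁻¹{30/(s-9)^4} = (30/6)·t^3·e^(9t) = 5·t^3·e^(9t)

Final answer: 5·t^3·e^(9t)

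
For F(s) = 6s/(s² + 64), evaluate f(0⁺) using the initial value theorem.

f(0⁺) = lim_{s→∞} s·6s/(s² + 64) = lim_{s→∞} 6s²/(s² + 64) = 6

Final answer: 6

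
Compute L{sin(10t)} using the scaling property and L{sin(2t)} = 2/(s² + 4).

Using L{f(at)} = (1/a)F(s/a) with a=5: L{sin(10t)} = (1/5) · 2/((s/5)² + 4) = (1/5) · 2·25/(s² + 100) = 10/(s² + 100)

Final answer: 10/(s² + 100)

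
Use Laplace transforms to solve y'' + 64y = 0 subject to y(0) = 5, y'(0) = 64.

L{y''} + 64L{y} = 0. s²Y - 5s - 64 + 64Y = 0. Y(s² + 64) = 5s + 64. Y = (5s + 64)/(s² + 64). Inverting: y(t) = 5cos(8t) + 8sin(8t)

Final answer: y(t) = 5cos(8t) + 8sin(8t)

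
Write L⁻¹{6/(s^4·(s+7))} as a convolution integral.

6/(s^4·(s+7)) = (6/s^4)·(1/(s+7)) = L{t^3}·L{e^(-7t)}. So f(t) = t^3*e^(-7t) = ∫₀ᵗ τ^3·e^(-7(t-τ)) dτ

Final answer: ∫₀ᵗ τ^3·e^(-7(t-τ)) dτ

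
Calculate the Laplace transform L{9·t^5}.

L{t^n} = n!/s^(n+1), so L{t^5} = 120/s^6. Then L{9·t^5} = 9·120/s^6 = 1080/s^6

Final answer: 1080/s^6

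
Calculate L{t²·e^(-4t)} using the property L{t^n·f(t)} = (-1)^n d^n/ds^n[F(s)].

L{e^(-4t)} = 1/(s+4). d/ds[1/(s+4)] = -1/(s+4)². d²/ds²[1/(s+4)] = 2/(s+4)³. So L{t²·e^(-4t)} = (-1)² · 2/(s+4)³ = 2/(s+4)³

Final answer: 2/(s+4)³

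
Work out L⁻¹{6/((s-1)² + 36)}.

Form: b/((s-a)² + b²) → e^(at)sin(bt). With a=1, b=6

Final answer: e^t·sin(6t)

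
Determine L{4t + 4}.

L{4t + 4} = 4·L{t} + 4·L{1} = 4/s² + 4/s

Final answer: 4/s² + 4/s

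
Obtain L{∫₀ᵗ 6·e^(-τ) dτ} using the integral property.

L{∫₀ᵗ f(τ)dτ} = F(s)/s with F(s) = 6/(s+1), so L{∫₀ᵗ 6·e^(-τ) dτ} = 6/(s(s+1))

Final answer: 6/(s(s+1))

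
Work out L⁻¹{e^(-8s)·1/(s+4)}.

L⁻¹{1/(s+4)} = e^(-4t). By the time shift theorem, L⁻¹{e^(-as)F(s)} = u(t-a)f(t-a) with a=8, so L⁻¹{e^(-8s)·1/(s+4)} = u(t-8)·e^(-4(t-8))

Final answer: u(t-8)·e^(-4(t-8))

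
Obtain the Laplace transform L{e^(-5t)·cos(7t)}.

L{e^(at)·cos(ωt)} = (s-a)/((s-a)² + ω²), so L{e^(-5t)·cos(7t)} = (s+5)/((s+5)² + 49)

Final answer: (s+5)/((s+5)² + 49)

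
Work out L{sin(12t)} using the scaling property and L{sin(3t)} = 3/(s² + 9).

Using L{f(at)} = (1/a)F(s/a) with a=4: L{sin(12t)} = (1/4) · 3/((s/4)² + 9) = (1/4) · 3·16/(s² + 144) = 12/(s² + 144)

Final answer: 12/(s² + 144)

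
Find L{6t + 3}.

L{6t + 3} = 6·L{t} + 3·L{1} = 6/s² + 3/s

Final answer: 6/s² + 3/s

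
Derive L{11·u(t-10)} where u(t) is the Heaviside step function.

L{u(t-a)} = e^(-as)/s. Here a=10, so L{u(t-10)} = e^(-10s)/s, and L{11·u(t-10)} = 11·e^(-10s)/s

Final answer: 11·e^(-10s)/s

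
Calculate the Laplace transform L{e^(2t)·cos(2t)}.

L{e^(at)·cos(ωt)} = (s-a)/((s-a)² + ω²), so L{e^(2t)·cos(2t)} = (s-2)/((s-2)² + 4)

Final answer: (s-2)/((s-2)² + 4)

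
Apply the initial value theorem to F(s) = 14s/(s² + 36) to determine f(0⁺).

f(0⁺) = lim_{s→∞} s·14s/(s² + 36) = lim_{s→∞} 14s²/(s² + 36) = 14

Final answer: 14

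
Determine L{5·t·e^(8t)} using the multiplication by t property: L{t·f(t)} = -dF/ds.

Using L{t^n·e^(at)} = n!/(s-a)^(n+1), L{t·e^(8t)} = 1/(s-8)^2, so L{5·t·e^(8t)} = 5·1/(s-8)^2 = 5/(s-8)^2

Final answer: 5/(s-8)^2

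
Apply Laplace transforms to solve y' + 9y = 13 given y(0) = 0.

sY + 9Y = 13/s. Y = 13/(s(s+9)). Partial fractions: Y = 13/9/s - 13/9/(s+9)

Final answer: y(t) = 13/9(1 - e^(-9t))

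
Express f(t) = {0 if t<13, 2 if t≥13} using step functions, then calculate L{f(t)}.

f(t) = 2·u(t-13). L{u(t-13)} = e^(-13s)/s, so L{f(t)} = 2·e^(-13s)/s

Final answer: 2·e^(-13s)/s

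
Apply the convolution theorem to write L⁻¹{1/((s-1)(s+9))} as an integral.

1/((s-1)(s+9)) = (1/(s-1))·(1/(s+9)) = L{e^t}·L{e^(-9t)}. So f(t) = e^t*e^(-9t) = ∫₀ᵗ e^(τ)·e^(-9(t-τ)) dτ

Final answer: ∫₀ᵗ e^(τ)·e^(-9(t-τ)) dτ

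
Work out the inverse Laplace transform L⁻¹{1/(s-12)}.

L⁻¹{1/(s-a)} = e^(at), so L⁻¹{1/(s-12)} = e^(12t)

Final answer: e^(12t)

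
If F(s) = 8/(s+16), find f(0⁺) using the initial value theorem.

f(0⁺) = lim_{s→∞} s·8/(s+16) = lim_{s→∞} 8s/(s+16) = 8

Final answer: 8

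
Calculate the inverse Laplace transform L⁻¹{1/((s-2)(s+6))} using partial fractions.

Decompose: A/(s-2) + B/(s+6). A = 1/8, B = -1/8. f(t) = (e^(2t) - e^(-6t))/8

Final answer: (e^(2t) - e^(-6t))/8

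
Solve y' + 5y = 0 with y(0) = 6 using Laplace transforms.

L{y'} + 5L{y} = 0. sY - 6 + 5Y = 0. Y(s+5) = 6. Y = 6/(s+5)

Final answer: y(t) = 6e^(-5t)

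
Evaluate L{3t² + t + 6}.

L{3t² + t + 6} = 3·2/s³ + 1/s² + 6/s = 6/s³ + 1/s² + 6/s

Final answer: 6/s³ + 1/s² + 6/s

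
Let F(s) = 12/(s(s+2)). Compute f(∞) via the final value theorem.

f(∞) = lim_{s→0} s·12/(s(s+2)) = lim_{s→0} 12/(s+2) = 12/2 = 6

Final answer: 6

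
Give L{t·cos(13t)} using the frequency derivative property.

L{cos(13t)} = s/(s² + 169). Derivative: d/ds[s/(s² + 169)] = [(s² + 169) - s·2s]/(s² + 169)² = (169 - s²)/(s² + 169)². So L{t·cos(13t)} = -F'(s) = (s² - 169)/(s² + 169)²

Final answer: (s² - 169)/(s² + 169)²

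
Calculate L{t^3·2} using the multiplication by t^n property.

L{2} = 2/s. d^1/ds^1[1/s] = -1/s². d^2/ds^2[1/s] = 2/s^3. d^3/ds^3[1/s] = -6/s^4. So L{t^3} = (-1)^{3}·-6/s^4 = 6/s^4. Then L{t^3·2} = 2·6/s^4 = 12/s^4

Final answer: 12/s^4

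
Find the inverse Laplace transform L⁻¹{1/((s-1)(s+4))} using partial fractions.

Decompose: A/(s-1) + B/(s+4). A = 1/5, B = -1/5. f(t) = (e^t - e^(-4t))/5

Final answer: (e^t - e^(-4t))/5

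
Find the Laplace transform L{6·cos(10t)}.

L{cos(ωt)} = s/(s² + ω²), so L{cos(10t)} = s/(s² + 100). Then L{6·cos(10t)} = 6·s/(s² + 100) = 6s/(s² + 100)

Final answer: 6s/(s² + 100)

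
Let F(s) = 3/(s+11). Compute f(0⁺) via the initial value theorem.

f(0⁺) = lim_{s→∞} s·3/(s+11) = lim_{s→∞} 3s/(s+11) = 3

Final answer: 3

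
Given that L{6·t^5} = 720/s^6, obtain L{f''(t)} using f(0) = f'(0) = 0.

L{f''(t)} = s²F(s) - sf(0) - f'(0) = s²·720/s^6 - 0 - 0 = 720/s^4

Final answer: 720/s^4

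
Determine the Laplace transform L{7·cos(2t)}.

L{cos(ωt)} = s/(s² + ω²), so L{cos(2t)} = s/(s² + 4). Then L{7·cos(2t)} = 7·s/(s² + 4) = 7s/(s² + 4)

Final answer: 7s/(s² + 4)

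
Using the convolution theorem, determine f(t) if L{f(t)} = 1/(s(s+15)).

1/(s(s+15)) = (1/s)·(1/(s+15)) = L{1}·L{e^(-15t)}. By convolution, f(t) = 1*e^(-15t) = ∫₀ᵗ 1·e^(-15τ) dτ = (1 - e^(-15t))/15

Final answer: (1 - e^(-15t))/15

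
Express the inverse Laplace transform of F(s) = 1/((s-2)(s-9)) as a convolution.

1/((s-2)(s-9)) = (1/(s-2))·(1/(s-9)) = L{e^(2t)}·L{e^(9t)}. So f(t) = e^(2t)*e^(9t) = ∫₀ᵗ e^(2τ)·e^(9(t-τ)) dτ

Final answer: ∫₀ᵗ e^(2τ)·e^(9(t-τ)) dτ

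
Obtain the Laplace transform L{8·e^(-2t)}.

L{e^(at)} = 1/(s-a), so L{e^(-2t)} = 1/(s+2). Then L{8·e^(-2t)} = 8/(s+2)

Final answer: 8/(s+2)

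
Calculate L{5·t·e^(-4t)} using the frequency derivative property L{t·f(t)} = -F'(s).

L{e^(-4t)} = 1/(s+4). By frequency derivative: L{t·e^(-4t)} = -d/ds[1/(s+4)] = -(-1)/(s+4)² = 1/(s+4)². Then L{5·t·e^(-4t)} = 5·1/(s+4)² = 5/(s+4)²

Final answer: 5/(s+4)²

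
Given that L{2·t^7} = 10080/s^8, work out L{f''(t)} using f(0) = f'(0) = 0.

L{f''(t)} = s²F(s) - sf(0) - f'(0) = s²·10080/s^8 - 0 - 0 = 10080/s^6

Final answer: 10080/s^6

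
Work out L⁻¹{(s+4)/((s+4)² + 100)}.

Using frequency shift: L⁻¹{(s-a)/((s-a)² + b²)} = e^(at)cos(bt). Here a=-4, b=10

Final answer: e^(-4t)·cos(10t)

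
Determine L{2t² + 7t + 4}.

L{2t² + 7t + 4} = 2·2/s³ + 7/s² + 4/s = 4/s³ + 7/s² + 4/s

Final answer: 4/s³ + 7/s² + 4/s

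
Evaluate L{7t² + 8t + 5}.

L{7t² + 8t + 5} = 7·2/s³ + 8/s² + 5/s = 14/s³ + 8/s² + 5/s

Final answer: 14/s³ + 8/s² + 5/s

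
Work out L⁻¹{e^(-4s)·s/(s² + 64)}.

L⁻¹{s/(s² + 64)} = cos(8t). By the time shift theorem, L⁻¹{e^(-as)F(s)} = u(t-a)f(t-a) with a=4, so L⁻¹{e^(-4s)·s/(s² + 64)} = u(t-4)·cos(8(t-4))

Final answer: u(t-4)·cos(8(t-4))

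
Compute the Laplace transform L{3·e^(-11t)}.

L{e^(at)} = 1/(s-a), so L{e^(-11t)} = 1/(s+11). Then L{3·e^(-11t)} = 3/(s+11)

Final answer: 3/(s+11)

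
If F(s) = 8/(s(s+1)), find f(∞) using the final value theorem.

f(∞) = lim_{s→0} s·8/(s(s+1)) = lim_{s→0} 8/(s+1) = 8/1 = 8

Final answer: 8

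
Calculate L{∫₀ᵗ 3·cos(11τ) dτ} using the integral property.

L{∫₀ᵗ f(τ)dτ} = F(s)/s with F(s) = 3s/(s² + 121), so the result is (3s/(s² + 121))/s = 3/(s² + 121)

Final answer: 3/(s² + 121)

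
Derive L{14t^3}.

L{t^n} = n!/s^(n+1). So L{14t^3} = 14·3!/s^4 = 84/s^4

Final answer: 84/s^4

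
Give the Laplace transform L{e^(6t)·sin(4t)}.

L{e^(at)·sin(ωt)} = ω/((s-a)² + ω²), so L{e^(6t)·sin(4t)} = 4/((s-6)² + 16)

Final answer: 4/((s-6)² + 16)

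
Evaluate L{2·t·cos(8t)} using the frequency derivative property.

L{cos(8t)} = s/(s² + 64). Derivative: d/ds[s/(s² + 64)] = [(s² + 64) - s·2s]/(s² + 64)² = (64 - s²)/(s² + 64)². So L{t·cos(8t)} = -F'(s) = (s² - 64)/(s² + 64)². Then L{2·t·cos(8t)} = 2·(s² - 64)/(s² + 64)²

Final answer: 2·(s² - 64)/(s² + 64)²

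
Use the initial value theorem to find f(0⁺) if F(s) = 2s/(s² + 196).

f(0⁺) = lim_{s→∞} s·2s/(s² + 196) = lim_{s→∞} 2s²/(s² + 196) = 2

Final answer: 2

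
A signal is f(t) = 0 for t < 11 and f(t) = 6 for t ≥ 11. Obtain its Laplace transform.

f(t) = 6·u(t-11). L{u(t-11)} = e^(-11s)/s, so L{f(t)} = 6·e^(-11s)/s

Final answer: 6·e^(-11s)/s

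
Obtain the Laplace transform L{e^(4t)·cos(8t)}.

L{e^(at)·cos(ωt)} = (s-a)/((s-a)² + ω²), so L{e^(4t)·cos(8t)} = (s-4)/((s-4)² + 64)

Final answer: (s-4)/((s-4)² + 64)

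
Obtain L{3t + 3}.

L{3t + 3} = 3·L{t} + 3·L{1} = 3/s² + 3/s

Final answer: 3/s² + 3/s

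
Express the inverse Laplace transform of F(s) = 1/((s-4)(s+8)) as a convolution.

1/((s-4)(s+8)) = (1/(s-4))·(1/(s+8)) = L{e^(4t)}·L{e^(-8t)}. So f(t) = e^(4t)*e^(-8t) = ∫₀ᵗ e^(4τ)·e^(-8(t-τ)) dτ

Final answer: ∫₀ᵗ e^(4τ)·e^(-8(t-τ)) dτ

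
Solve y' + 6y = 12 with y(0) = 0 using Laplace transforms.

sY + 6Y = 12/s. Y = 12/(s(s+6)). Partial fractions: Y = 2/s - 2/(s+6)

Final answer: y(t) = 2(1 - e^(-6t))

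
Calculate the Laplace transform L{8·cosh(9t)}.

L{cosh(ωt)} = s/(s² - ω²), so L{cosh(9t)} = s/(s² - 81). Then L{8·cosh(9t)} = 8·s/(s² - 81) = 8s/(s² - 81)

Final answer: 8s/(s² - 81)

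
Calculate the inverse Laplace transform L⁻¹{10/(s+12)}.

L⁻¹{1/(s-a)} = e^(at), so L⁻¹{1/(s+12)} = e^(-12t), and L⁻¹{10/(s+12)} = 10·e^(-12t)

Final answer: 10·e^(-12t)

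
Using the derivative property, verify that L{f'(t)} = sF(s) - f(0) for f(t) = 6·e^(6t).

f'(t) = 36e^(6t). Direct: L{f'(t)} = 36/(s-6). Property: s·6/(s-6) - 6 = (6s - 6(s-6))/(s-6) = 36/(s-6). ✓

Final answer: 36/(s-6)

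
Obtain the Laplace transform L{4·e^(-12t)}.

L{e^(at)} = 1/(s-a), so L{e^(-12t)} = 1/(s+12). Then L{4·e^(-12t)} = 4/(s+12)

Final answer: 4/(s+12)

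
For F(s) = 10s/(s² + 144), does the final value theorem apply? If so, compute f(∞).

The final value theorem requires all poles of sF(s) in the left half-plane. sF(s) = 10s²/(s² + 144) has poles at s = ±12i (imaginary axis). Theorem does NOT apply (oscillatory system).

Final answer: Not applicable (oscillatory)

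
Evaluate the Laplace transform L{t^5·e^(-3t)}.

L{t^n·e^(at)} = n!/(s-a)^(n+1), so L{t^5·e^(-3t)} = 120/(s+3)^6

Final answer: 120/(s+3)^6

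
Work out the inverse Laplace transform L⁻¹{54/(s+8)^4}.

L⁻¹{n!/(s-a)^(n+1)} = t^n·e^(at) with n=3, a=-8. So L⁻¹{6/(s+8)^4} = t^3·e^(-8t), and L⁻¹{54/(s+8)^4} = (54/6)·t^3·e^(-8t) = 9·t^3·e^(-8t)

Final answer: 9·t^3·e^(-8t)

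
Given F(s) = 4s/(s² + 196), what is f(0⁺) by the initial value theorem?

f(0⁺) = lim_{s→∞} s·4s/(s² + 196) = lim_{s→∞} 4s²/(s² + 196) = 4

Final answer: 4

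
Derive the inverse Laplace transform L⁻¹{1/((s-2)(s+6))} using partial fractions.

Decompose: A/(s-2) + B/(s+6). A = 1/8, B = -1/8. f(t) = (e^(2t) - e^(-6t))/8

Final answer: (e^(2t) - e^(-6t))/8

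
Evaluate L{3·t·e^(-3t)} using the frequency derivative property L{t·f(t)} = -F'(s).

L{e^(-3t)} = 1/(s+3). By frequency derivative: L{t·e^(-3t)} = -d/ds[1/(s+3)] = -(-1)/(s+3)² = 1/(s+3)². Then L{3·t·e^(-3t)} = 3·1/(s+3)² = 3/(s+3)²

Final answer: 3/(s+3)²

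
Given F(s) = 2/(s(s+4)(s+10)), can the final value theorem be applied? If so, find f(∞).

Poles of sF(s) = 2/((s+4)(s+10)) are at s = -4 and s = -10, both in the left half-plane. Theorem applies. f(∞) = lim_{s→0} sF(s) = 2/(4·10) = 1/20

Final answer: 1/20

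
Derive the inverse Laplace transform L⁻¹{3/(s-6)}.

L⁻¹{1/(s-a)} = e^(at), so L⁻¹{1/(s-6)} = e^(6t), and L⁻¹{3/(s-6)} = 3·e^(6t)

Final answer: 3·e^(6t)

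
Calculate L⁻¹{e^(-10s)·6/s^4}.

L⁻¹{6/s^4} = t^3. By the time shift theorem, L⁻¹{e^(-as)F(s)} = u(t-a)f(t-a) with a=10, so L⁻¹{e^(-10s)·6/s^4} = u(t-10)·(t-10)^3

Final answer: u(t-10)·(t-10)^3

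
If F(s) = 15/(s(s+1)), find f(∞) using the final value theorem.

f(∞) = lim_{s→0} s·15/(s(s+1)) = lim_{s→0} 15/(s+1) = 15/1 = 15

Final answer: 15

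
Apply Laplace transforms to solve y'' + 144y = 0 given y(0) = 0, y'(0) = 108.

L{y''} + 144L{y} = 0. s²Y - 0 - 108 + 144Y = 0. Y(s² + 144) = 108. Y = (108)/(s² + 144). Inverting: y(t) = 9sin(12t)

Final answer: y(t) = 9sin(12t)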